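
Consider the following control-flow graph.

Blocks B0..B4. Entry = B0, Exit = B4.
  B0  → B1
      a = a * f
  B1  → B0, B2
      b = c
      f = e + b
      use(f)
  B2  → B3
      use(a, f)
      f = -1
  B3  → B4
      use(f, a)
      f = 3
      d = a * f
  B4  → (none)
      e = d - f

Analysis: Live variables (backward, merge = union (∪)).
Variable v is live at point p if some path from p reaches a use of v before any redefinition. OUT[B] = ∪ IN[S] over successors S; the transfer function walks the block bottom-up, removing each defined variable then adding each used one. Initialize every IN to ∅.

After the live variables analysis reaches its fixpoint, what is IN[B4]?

Per-block solution:
  B0:   IN={a, c, e, f}   OUT={a, c, e}
  B1:   IN={a, c, e}   OUT={a, c, e, f}
  B2:   IN={a, f}   OUT={a, f}
  B3:   IN={a, f}   OUT={d, f}
  B4:   IN={d, f}   OUT={}

B4 is the boundary node: OUT[B4] = {}
Applying B4's transfer function to that OUT value gives IN[B4] (row B4 above).

Answer: {d, f}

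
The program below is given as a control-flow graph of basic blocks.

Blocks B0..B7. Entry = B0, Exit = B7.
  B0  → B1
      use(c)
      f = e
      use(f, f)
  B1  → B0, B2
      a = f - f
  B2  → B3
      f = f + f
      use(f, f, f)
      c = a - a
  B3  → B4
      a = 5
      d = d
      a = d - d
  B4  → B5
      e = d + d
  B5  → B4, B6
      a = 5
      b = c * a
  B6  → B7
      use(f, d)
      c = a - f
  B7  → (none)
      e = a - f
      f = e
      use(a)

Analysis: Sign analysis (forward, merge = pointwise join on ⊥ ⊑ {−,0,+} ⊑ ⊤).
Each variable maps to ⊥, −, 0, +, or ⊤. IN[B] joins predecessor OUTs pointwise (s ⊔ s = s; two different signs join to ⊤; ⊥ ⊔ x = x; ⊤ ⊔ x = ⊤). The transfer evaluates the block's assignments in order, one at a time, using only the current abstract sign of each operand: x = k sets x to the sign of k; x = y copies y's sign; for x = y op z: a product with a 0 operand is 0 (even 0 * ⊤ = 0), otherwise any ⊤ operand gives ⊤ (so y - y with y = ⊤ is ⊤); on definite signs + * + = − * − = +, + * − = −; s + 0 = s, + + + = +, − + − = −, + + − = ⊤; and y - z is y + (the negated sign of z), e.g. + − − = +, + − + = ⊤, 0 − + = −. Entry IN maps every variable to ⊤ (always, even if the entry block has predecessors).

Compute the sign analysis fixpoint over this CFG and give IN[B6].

Per-block solution:
  B0:  IN=(all ⊤)  OUT=(all ⊤)
  B1:  IN=(all ⊤)  OUT=(all ⊤)
  B2:  IN=(all ⊤)  OUT=(all ⊤)
  B3:  IN=(all ⊤)  OUT=(all ⊤)
  B4:  IN=(all ⊤)  OUT=(all ⊤)
  B5:  IN=(all ⊤)  OUT={a:+; rest ⊤}
  B6:  IN={a:+; rest ⊤}  OUT={a:+; rest ⊤}
  B7:  IN={a:+; rest ⊤}  OUT={a:+; rest ⊤}

Merge at B6: IN[B6] = OUT[B5] = {a: +, b: ⊤, c: ⊤, d: ⊤, e: ⊤, f: ⊤}

Answer: {a: +, b: ⊤, c: ⊤, d: ⊤, e: ⊤, f: ⊤}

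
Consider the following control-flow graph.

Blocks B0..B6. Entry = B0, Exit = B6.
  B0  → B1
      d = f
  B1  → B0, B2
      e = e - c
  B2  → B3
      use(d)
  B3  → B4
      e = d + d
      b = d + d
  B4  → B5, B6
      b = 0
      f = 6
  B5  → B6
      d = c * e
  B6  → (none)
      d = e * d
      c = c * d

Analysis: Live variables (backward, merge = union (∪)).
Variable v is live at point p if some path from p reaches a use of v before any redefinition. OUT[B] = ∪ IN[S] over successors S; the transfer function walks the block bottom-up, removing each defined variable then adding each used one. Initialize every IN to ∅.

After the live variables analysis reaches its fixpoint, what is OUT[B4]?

Fixpoint table:
  B0:  IN={c, e, f}  OUT={c, d, e, f}
  B1:  IN={c, d, e, f}  OUT={c, d, e, f}
  B2:  IN={c, d}  OUT={c, d}
  B3:  IN={c, d}  OUT={c, d, e}
  B4:  IN={c, d, e}  OUT={c, d, e}
  B5:  IN={c, e}  OUT={c, d, e}
  B6:  IN={c, d, e}  OUT={}

Merge at B4: OUT[B4] = IN[B5] ⊔ IN[B6] = {c, d, e}

Answer: {c, d, e}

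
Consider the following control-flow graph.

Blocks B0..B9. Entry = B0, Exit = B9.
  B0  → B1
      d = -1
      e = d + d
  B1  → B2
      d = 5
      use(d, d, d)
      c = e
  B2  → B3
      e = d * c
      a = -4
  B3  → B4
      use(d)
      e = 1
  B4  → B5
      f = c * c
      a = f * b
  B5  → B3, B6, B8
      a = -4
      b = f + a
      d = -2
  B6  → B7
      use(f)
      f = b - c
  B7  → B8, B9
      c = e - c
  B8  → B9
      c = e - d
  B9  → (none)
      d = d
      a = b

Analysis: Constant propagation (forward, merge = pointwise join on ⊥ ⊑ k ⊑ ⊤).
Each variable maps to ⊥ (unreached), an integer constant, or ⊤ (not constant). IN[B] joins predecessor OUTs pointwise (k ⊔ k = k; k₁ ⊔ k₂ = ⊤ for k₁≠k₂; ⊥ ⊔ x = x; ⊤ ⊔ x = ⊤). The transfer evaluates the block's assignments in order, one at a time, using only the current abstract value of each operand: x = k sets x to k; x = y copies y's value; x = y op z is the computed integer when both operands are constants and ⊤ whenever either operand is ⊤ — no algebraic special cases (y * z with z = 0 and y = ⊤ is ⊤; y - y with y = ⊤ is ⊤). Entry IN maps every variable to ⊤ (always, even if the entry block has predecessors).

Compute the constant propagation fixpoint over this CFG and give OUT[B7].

Answer: {a: -4, b: 0, c: 3, d: -2, e: 1, f: 2}

Working:
Fixpoint table:
  B0:   IN=(all ⊤)   OUT={d:-1, e:-2; rest ⊤}
  B1:   IN={d:-1, e:-2; rest ⊤}   OUT={c:-2, d:5, e:-2; rest ⊤}
  B2:   IN={c:-2, d:5, e:-2; rest ⊤}   OUT={a:-4, c:-2, d:5, e:-10; rest ⊤}
  B3:   IN={a:-4, c:-2; rest ⊤}   OUT={a:-4, c:-2, e:1; rest ⊤}
  B4:   IN={a:-4, c:-2, e:1; rest ⊤}   OUT={c:-2, e:1, f:4; rest ⊤}
  B5:   IN={c:-2, e:1, f:4; rest ⊤}   OUT={a:-4, b:0, c:-2, d:-2, e:1, f:4; rest ⊤}
  B6:   IN={a:-4, b:0, c:-2, d:-2, e:1, f:4; rest ⊤}   OUT={a:-4, b:0, c:-2, d:-2, e:1, f:2; rest ⊤}
  B7:   IN={a:-4, b:0, c:-2, d:-2, e:1, f:2; rest ⊤}   OUT={a:-4, b:0, c:3, d:-2, e:1, f:2; rest ⊤}
  B8:   IN={a:-4, b:0, d:-2, e:1; rest ⊤}   OUT={a:-4, b:0, c:3, d:-2, e:1; rest ⊤}
  B9:   IN={a:-4, b:0, c:3, d:-2, e:1; rest ⊤}   OUT={a:0, b:0, c:3, d:-2, e:1; rest ⊤}

Merge at B7: IN[B7] = OUT[B6] = {a: -4, b: 0, c: -2, d: -2, e: 1, f: 2}
Applying B7's transfer function to that IN value gives OUT[B7] (row B7 above).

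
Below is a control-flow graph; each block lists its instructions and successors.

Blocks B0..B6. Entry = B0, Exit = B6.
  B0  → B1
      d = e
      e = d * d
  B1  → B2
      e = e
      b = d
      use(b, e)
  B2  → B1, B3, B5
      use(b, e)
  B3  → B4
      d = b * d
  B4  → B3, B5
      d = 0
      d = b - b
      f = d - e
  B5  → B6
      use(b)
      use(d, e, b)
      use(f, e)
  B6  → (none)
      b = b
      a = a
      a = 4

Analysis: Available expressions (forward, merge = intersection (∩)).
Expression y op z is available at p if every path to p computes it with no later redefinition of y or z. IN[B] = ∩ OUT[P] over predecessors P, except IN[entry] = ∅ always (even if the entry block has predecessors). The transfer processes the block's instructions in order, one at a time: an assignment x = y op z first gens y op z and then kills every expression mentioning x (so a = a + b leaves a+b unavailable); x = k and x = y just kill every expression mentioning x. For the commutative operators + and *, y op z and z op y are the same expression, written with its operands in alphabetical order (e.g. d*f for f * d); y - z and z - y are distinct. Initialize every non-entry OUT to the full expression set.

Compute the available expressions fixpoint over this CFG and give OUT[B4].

Fixpoint table:
  B0: | IN={} | OUT={d*d}
  B1: | IN={d*d} | OUT={d*d}
  B2: | IN={d*d} | OUT={d*d}
  B3: | IN={} | OUT={}
  B4: | IN={} | OUT={b-b, d-e}
  B5: | IN={} | OUT={}
  B6: | IN={} | OUT={}

Merge at B4: IN[B4] = OUT[B3] = {}
Applying B4's transfer function to that IN value gives OUT[B4] (row B4 above).

Answer: {b-b, d-e}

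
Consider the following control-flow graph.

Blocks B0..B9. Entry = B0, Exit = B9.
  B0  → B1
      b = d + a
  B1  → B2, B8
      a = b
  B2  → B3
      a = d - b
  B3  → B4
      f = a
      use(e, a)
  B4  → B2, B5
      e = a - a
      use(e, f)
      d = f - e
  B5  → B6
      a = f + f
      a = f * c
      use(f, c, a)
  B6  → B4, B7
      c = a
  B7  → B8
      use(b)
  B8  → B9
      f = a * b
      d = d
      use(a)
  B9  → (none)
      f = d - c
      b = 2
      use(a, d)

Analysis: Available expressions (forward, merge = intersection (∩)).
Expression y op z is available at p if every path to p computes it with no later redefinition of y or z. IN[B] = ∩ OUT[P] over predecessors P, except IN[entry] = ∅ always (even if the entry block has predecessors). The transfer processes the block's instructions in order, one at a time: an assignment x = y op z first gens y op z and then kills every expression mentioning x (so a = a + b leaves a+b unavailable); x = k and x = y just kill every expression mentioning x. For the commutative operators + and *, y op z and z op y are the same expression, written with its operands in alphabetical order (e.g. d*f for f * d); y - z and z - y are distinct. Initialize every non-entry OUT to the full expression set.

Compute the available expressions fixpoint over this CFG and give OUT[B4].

Converged values:
  B0: | IN={} | OUT={a+d}
  B1: | IN={a+d} | OUT={}
  B2: | IN={} | OUT={d-b}
  B3: | IN={d-b} | OUT={d-b}
  B4: | IN={} | OUT={a-a, f-e}
  B5: | IN={a-a, f-e} | OUT={c*f, f+f, f-e}
  B6: | IN={c*f, f+f, f-e} | OUT={f+f, f-e}
  B7: | IN={f+f, f-e} | OUT={f+f, f-e}
  B8: | IN={} | OUT={a*b}
  B9: | IN={a*b} | OUT={d-c}

Merge at B4: IN[B4] = OUT[B3] ∩ OUT[B6] = {}
Applying B4's transfer function to that IN value gives OUT[B4] (row B4 above).

Answer: {a-a, f-e}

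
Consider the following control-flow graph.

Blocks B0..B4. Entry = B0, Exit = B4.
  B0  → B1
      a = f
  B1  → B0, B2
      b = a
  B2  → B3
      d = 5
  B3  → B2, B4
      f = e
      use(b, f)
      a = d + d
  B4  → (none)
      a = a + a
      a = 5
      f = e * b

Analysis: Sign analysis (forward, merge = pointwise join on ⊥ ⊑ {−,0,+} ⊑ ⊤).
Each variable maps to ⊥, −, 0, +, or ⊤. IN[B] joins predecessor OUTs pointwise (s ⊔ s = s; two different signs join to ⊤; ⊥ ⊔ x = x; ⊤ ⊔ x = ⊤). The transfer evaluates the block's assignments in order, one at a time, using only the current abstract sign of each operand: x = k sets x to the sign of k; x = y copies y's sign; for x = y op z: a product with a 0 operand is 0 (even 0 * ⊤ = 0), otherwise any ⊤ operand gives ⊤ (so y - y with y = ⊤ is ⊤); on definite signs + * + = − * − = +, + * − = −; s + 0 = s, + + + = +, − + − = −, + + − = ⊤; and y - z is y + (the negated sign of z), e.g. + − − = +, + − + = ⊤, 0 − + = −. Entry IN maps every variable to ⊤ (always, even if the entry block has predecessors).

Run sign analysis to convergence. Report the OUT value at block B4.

Answer: {a: +, b: ⊤, c: ⊤, d: +, e: ⊤, f: ⊤}

Derivation:
Per-block solution:
  B0: | IN=(all ⊤) | OUT=(all ⊤)
  B1: | IN=(all ⊤) | OUT=(all ⊤)
  B2: | IN=(all ⊤) | OUT={d:+; rest ⊤}
  B3: | IN={d:+; rest ⊤} | OUT={a:+, d:+; rest ⊤}
  B4: | IN={a:+, d:+; rest ⊤} | OUT={a:+, d:+; rest ⊤}

Merge at B4: IN[B4] = OUT[B3] = {a: +, b: ⊤, c: ⊤, d: +, e: ⊤, f: ⊤}
Applying B4's transfer function to that IN value gives OUT[B4] (row B4 above).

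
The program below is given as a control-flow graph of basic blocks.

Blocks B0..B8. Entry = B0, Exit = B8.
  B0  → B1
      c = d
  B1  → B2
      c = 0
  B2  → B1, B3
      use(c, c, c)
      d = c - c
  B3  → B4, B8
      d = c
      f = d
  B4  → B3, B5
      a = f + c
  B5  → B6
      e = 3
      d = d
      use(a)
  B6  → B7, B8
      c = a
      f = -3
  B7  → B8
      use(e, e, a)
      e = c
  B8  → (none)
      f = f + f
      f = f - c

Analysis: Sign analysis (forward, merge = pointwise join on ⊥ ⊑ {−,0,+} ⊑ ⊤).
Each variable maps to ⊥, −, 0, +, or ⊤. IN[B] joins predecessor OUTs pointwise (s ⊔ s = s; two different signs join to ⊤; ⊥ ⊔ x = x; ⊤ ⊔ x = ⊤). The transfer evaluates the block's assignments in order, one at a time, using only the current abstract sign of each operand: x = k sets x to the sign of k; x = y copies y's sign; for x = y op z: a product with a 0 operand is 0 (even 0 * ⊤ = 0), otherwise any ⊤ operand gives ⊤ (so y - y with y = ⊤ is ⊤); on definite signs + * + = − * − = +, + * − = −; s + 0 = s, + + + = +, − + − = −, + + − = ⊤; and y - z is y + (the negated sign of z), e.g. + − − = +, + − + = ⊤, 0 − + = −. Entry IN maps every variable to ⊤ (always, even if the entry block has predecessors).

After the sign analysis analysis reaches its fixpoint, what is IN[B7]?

Per-block solution:
  B0:   IN=(all ⊤)   OUT=(all ⊤)
  B1:   IN=(all ⊤)   OUT={c:0; rest ⊤}
  B2:   IN={c:0; rest ⊤}   OUT={c:0, d:0; rest ⊤}
  B3:   IN={c:0, d:0; rest ⊤}   OUT={c:0, d:0, f:0; rest ⊤}
  B4:   IN={c:0, d:0, f:0; rest ⊤}   OUT={a:0, c:0, d:0, f:0; rest ⊤}
  B5:   IN={a:0, c:0, d:0, f:0; rest ⊤}   OUT={a:0, c:0, d:0, e:+, f:0; rest ⊤}
  B6:   IN={a:0, c:0, d:0, e:+, f:0; rest ⊤}   OUT={a:0, c:0, d:0, e:+, f:-; rest ⊤}
  B7:   IN={a:0, c:0, d:0, e:+, f:-; rest ⊤}   OUT={a:0, c:0, d:0, e:0, f:-; rest ⊤}
  B8:   IN={c:0, d:0; rest ⊤}   OUT={c:0, d:0; rest ⊤}

Merge at B7: IN[B7] = OUT[B6] = {a: 0, b: ⊤, c: 0, d: 0, e: +, f: -}

Answer: {a: 0, b: ⊤, c: 0, d: 0, e: +, f: -}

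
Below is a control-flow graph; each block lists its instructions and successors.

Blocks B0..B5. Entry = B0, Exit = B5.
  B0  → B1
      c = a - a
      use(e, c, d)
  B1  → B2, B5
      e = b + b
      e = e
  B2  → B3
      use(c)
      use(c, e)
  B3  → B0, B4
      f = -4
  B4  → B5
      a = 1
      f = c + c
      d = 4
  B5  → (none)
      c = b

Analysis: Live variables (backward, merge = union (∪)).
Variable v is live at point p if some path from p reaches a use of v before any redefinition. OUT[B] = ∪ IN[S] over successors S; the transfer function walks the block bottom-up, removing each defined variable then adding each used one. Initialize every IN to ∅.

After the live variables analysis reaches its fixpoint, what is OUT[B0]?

Answer: {a, b, c, d}

Working:
Fixpoint table:
  B0:  IN={a, b, d, e}  OUT={a, b, c, d}
  B1:  IN={a, b, c, d}  OUT={a, b, c, d, e}
  B2:  IN={a, b, c, d, e}  OUT={a, b, c, d, e}
  B3:  IN={a, b, c, d, e}  OUT={a, b, c, d, e}
  B4:  IN={b, c}  OUT={b}
  B5:  IN={b}  OUT={}

Merge at B0: OUT[B0] = IN[B1] = {a, b, c, d}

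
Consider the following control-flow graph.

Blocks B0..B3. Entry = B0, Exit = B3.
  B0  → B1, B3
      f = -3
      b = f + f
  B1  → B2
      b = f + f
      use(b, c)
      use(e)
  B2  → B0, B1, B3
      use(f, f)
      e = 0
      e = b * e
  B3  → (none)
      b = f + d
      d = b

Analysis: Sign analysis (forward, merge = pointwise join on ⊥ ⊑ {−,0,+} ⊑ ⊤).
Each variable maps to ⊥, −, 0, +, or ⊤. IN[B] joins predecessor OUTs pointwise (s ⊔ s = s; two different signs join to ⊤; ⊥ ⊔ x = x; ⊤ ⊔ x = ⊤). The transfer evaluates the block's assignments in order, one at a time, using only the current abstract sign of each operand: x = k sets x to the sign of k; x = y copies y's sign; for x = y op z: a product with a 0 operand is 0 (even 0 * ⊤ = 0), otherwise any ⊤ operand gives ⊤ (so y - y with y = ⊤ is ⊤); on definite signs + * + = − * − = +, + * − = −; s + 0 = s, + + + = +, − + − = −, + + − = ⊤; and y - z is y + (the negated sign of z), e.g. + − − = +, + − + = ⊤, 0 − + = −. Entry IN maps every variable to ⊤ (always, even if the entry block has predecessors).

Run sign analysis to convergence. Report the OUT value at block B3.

Answer: {a: ⊤, b: ⊤, c: ⊤, d: ⊤, e: ⊤, f: -}

Derivation:
Fixpoint table:
  B0:   IN=(all ⊤)   OUT={b:-, f:-; rest ⊤}
  B1:   IN={b:-, f:-; rest ⊤}   OUT={b:-, f:-; rest ⊤}
  B2:   IN={b:-, f:-; rest ⊤}   OUT={b:-, e:0, f:-; rest ⊤}
  B3:   IN={b:-, f:-; rest ⊤}   OUT={f:-; rest ⊤}

Merge at B3: IN[B3] = OUT[B0] ⊔ OUT[B2] = {a: ⊤, b: -, c: ⊤, d: ⊤, e: ⊤, f: -}
Applying B3's transfer function to that IN value gives OUT[B3] (row B3 above).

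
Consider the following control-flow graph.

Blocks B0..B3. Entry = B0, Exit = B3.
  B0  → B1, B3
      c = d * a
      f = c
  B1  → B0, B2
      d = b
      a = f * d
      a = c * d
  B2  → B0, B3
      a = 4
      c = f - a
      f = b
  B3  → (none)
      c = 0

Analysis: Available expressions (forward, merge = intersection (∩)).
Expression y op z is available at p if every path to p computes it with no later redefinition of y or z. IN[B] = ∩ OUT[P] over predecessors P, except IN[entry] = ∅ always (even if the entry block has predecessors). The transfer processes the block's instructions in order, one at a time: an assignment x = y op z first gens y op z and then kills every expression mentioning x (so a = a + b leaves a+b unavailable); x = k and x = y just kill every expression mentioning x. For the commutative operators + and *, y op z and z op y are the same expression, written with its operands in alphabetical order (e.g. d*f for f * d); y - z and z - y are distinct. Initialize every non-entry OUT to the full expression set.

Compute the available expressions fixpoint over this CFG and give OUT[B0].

Answer: {a*d}

Working:
Converged values:
  B0:  IN={}  OUT={a*d}
  B1:  IN={a*d}  OUT={c*d, d*f}
  B2:  IN={c*d, d*f}  OUT={}
  B3:  IN={}  OUT={}

Merge at B0 (entry node, so the boundary value {} is joined with the incoming edge(s)): IN[B0] = {} ∩ OUT[B1] ∩ OUT[B2] = {}
Applying B0's transfer function to that IN value gives OUT[B0] (row B0 above).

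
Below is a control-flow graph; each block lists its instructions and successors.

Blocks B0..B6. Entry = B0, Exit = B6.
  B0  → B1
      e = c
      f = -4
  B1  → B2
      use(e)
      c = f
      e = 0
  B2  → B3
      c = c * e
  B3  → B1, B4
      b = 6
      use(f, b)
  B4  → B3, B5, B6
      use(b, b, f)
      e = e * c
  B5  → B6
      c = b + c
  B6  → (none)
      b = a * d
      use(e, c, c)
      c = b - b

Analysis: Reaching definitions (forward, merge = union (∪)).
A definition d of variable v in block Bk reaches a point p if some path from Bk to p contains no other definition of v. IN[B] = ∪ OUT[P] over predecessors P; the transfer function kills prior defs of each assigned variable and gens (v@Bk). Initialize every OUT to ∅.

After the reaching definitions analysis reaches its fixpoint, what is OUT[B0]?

Answer: {e@B0, f@B0}

Trace:
Per-block solution:
  B0:  IN={}  OUT={e@B0, f@B0}
  B1:  IN={b@B3, c@B2, e@B0, e@B1, e@B4, f@B0}  OUT={b@B3, c@B1, e@B1, f@B0}
  B2:  IN={b@B3, c@B1, e@B1, f@B0}  OUT={b@B3, c@B2, e@B1, f@B0}
  B3:  IN={b@B3, c@B2, e@B1, e@B4, f@B0}  OUT={b@B3, c@B2, e@B1, e@B4, f@B0}
  B4:  IN={b@B3, c@B2, e@B1, e@B4, f@B0}  OUT={b@B3, c@B2, e@B4, f@B0}
  B5:  IN={b@B3, c@B2, e@B4, f@B0}  OUT={b@B3, c@B5, e@B4, f@B0}
  B6:  IN={b@B3, c@B2, c@B5, e@B4, f@B0}  OUT={b@B6, c@B6, e@B4, f@B0}

B0 is the boundary node: IN[B0] = {}
Applying B0's transfer function to that IN value gives OUT[B0] (row B0 above).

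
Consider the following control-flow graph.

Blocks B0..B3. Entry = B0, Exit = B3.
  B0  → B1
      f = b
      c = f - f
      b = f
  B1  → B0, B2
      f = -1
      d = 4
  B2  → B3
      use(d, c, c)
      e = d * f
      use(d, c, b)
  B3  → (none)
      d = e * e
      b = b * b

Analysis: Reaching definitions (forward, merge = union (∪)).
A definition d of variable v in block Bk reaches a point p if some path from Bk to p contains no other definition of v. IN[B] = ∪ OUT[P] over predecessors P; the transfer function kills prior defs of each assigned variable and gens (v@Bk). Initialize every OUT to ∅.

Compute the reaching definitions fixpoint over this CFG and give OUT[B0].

Per-block solution:
  B0: | IN={b@B0, c@B0, d@B1, f@B1} | OUT={b@B0, c@B0, d@B1, f@B0}
  B1: | IN={b@B0, c@B0, d@B1, f@B0} | OUT={b@B0, c@B0, d@B1, f@B1}
  B2: | IN={b@B0, c@B0, d@B1, f@B1} | OUT={b@B0, c@B0, d@B1, e@B2, f@B1}
  B3: | IN={b@B0, c@B0, d@B1, e@B2, f@B1} | OUT={b@B3, c@B0, d@B3, e@B2, f@B1}

Merge at B0 (entry node, so the boundary value {} is joined with the incoming edge(s)): IN[B0] = {} ⊔ OUT[B1] = {b@B0, c@B0, d@B1, f@B1}
Applying B0's transfer function to that IN value gives OUT[B0] (row B0 above).

Answer: {b@B0, c@B0, d@B1, f@B0}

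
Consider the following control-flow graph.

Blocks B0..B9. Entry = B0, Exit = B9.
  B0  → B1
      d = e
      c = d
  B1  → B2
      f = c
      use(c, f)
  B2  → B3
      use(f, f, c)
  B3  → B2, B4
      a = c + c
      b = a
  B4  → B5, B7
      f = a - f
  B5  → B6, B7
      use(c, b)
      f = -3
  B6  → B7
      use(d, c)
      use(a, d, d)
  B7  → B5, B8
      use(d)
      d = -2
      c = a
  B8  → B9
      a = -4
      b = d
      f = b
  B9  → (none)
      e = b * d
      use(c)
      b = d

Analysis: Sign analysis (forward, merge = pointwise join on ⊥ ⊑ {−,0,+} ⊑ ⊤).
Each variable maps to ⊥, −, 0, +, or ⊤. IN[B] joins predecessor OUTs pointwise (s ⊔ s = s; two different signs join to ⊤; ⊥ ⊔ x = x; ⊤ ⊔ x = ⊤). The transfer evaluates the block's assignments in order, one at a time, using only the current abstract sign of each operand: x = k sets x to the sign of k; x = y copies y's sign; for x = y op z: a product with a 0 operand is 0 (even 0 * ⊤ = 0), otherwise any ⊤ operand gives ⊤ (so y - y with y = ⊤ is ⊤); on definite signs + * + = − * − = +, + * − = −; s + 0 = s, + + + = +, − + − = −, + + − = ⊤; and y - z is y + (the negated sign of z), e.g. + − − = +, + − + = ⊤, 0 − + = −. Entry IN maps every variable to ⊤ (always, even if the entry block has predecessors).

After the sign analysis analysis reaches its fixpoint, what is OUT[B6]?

Answer: {a: ⊤, b: ⊤, c: ⊤, d: ⊤, e: ⊤, f: -}

Derivation:
Fixpoint table:
  B0: | IN=(all ⊤) | OUT=(all ⊤)
  B1: | IN=(all ⊤) | OUT=(all ⊤)
  B2: | IN=(all ⊤) | OUT=(all ⊤)
  B3: | IN=(all ⊤) | OUT=(all ⊤)
  B4: | IN=(all ⊤) | OUT=(all ⊤)
  B5: | IN=(all ⊤) | OUT={f:-; rest ⊤}
  B6: | IN={f:-; rest ⊤} | OUT={f:-; rest ⊤}
  B7: | IN=(all ⊤) | OUT={d:-; rest ⊤}
  B8: | IN={d:-; rest ⊤} | OUT={a:-, b:-, d:-, f:-; rest ⊤}
  B9: | IN={a:-, b:-, d:-, f:-; rest ⊤} | OUT={a:-, b:-, d:-, e:+, f:-; rest ⊤}

Merge at B6: IN[B6] = OUT[B5] = {a: ⊤, b: ⊤, c: ⊤, d: ⊤, e: ⊤, f: -}
Applying B6's transfer function to that IN value gives OUT[B6] (row B6 above).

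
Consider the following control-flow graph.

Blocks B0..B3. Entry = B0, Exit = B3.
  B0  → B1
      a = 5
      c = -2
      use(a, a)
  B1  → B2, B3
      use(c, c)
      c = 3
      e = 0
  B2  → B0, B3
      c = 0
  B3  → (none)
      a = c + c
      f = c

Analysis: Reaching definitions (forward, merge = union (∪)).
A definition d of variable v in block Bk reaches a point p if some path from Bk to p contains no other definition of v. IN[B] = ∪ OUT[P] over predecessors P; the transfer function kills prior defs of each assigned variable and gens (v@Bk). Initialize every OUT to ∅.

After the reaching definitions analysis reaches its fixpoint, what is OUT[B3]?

Per-block solution:
  B0: | IN={a@B0, c@B2, e@B1} | OUT={a@B0, c@B0, e@B1}
  B1: | IN={a@B0, c@B0, e@B1} | OUT={a@B0, c@B1, e@B1}
  B2: | IN={a@B0, c@B1, e@B1} | OUT={a@B0, c@B2, e@B1}
  B3: | IN={a@B0, c@B1, c@B2, e@B1} | OUT={a@B3, c@B1, c@B2, e@B1, f@B3}

Merge at B3: IN[B3] = OUT[B1] ⊔ OUT[B2] = {a@B0, c@B1, c@B2, e@B1}
Applying B3's transfer function to that IN value gives OUT[B3] (row B3 above).

Answer: {a@B3, c@B1, c@B2, e@B1, f@B3}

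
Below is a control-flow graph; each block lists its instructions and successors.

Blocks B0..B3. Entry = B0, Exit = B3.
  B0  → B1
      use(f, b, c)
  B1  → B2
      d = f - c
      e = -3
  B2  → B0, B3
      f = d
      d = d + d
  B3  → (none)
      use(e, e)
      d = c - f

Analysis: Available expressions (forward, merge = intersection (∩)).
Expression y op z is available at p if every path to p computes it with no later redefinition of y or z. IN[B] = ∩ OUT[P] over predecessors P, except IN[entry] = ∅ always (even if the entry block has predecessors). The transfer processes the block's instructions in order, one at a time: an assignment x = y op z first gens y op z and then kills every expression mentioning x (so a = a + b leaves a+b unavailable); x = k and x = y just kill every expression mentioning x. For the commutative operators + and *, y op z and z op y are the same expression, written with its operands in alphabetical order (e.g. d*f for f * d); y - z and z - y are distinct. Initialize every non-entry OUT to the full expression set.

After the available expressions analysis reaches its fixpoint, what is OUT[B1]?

Fixpoint table:
  B0:   IN={}   OUT={}
  B1:   IN={}   OUT={f-c}
  B2:   IN={f-c}   OUT={}
  B3:   IN={}   OUT={c-f}

Merge at B1: IN[B1] = OUT[B0] = {}
Applying B1's transfer function to that IN value gives OUT[B1] (row B1 above).

Answer: {f-c}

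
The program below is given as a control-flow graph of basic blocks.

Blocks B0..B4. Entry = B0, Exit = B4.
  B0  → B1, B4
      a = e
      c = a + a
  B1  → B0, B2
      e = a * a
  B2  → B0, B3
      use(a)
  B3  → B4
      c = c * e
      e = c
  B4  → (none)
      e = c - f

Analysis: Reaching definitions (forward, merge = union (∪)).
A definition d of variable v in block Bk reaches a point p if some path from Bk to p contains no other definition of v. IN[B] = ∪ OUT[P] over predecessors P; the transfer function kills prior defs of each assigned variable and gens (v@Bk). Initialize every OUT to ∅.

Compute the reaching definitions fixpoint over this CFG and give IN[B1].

Converged values:
  B0:   IN={a@B0, c@B0, e@B1}   OUT={a@B0, c@B0, e@B1}
  B1:   IN={a@B0, c@B0, e@B1}   OUT={a@B0, c@B0, e@B1}
  B2:   IN={a@B0, c@B0, e@B1}   OUT={a@B0, c@B0, e@B1}
  B3:   IN={a@B0, c@B0, e@B1}   OUT={a@B0, c@B3, e@B3}
  B4:   IN={a@B0, c@B0, c@B3, e@B1, e@B3}   OUT={a@B0, c@B0, c@B3, e@B4}

Merge at B1: IN[B1] = OUT[B0] = {a@B0, c@B0, e@B1}

Answer: {a@B0, c@B0, e@B1}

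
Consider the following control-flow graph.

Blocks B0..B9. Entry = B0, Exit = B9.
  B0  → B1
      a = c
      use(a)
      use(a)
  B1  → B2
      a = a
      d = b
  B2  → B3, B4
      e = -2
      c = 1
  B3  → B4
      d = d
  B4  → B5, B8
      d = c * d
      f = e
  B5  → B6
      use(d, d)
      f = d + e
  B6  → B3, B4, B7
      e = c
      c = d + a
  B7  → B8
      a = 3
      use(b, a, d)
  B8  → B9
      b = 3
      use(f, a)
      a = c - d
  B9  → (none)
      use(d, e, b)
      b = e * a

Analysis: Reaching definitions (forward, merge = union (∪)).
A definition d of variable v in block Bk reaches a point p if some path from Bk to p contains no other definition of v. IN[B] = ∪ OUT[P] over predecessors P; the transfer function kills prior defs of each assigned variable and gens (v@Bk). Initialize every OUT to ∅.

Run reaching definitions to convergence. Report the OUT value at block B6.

Answer: {a@B1, c@B6, d@B4, e@B6, f@B5}

Derivation:
Fixpoint table:
  B0: | IN={} | OUT={a@B0}
  B1: | IN={a@B0} | OUT={a@B1, d@B1}
  B2: | IN={a@B1, d@B1} | OUT={a@B1, c@B2, d@B1, e@B2}
  B3: | IN={a@B1, c@B2, c@B6, d@B1, d@B4, e@B2, e@B6, f@B5} | OUT={a@B1, c@B2, c@B6, d@B3, e@B2, e@B6, f@B5}
  B4: | IN={a@B1, c@B2, c@B6, d@B1, d@B3, d@B4, e@B2, e@B6, f@B5} | OUT={a@B1, c@B2, c@B6, d@B4, e@B2, e@B6, f@B4}
  B5: | IN={a@B1, c@B2, c@B6, d@B4, e@B2, e@B6, f@B4} | OUT={a@B1, c@B2, c@B6, d@B4, e@B2, e@B6, f@B5}
  B6: | IN={a@B1, c@B2, c@B6, d@B4, e@B2, e@B6, f@B5} | OUT={a@B1, c@B6, d@B4, e@B6, f@B5}
  B7: | IN={a@B1, c@B6, d@B4, e@B6, f@B5} | OUT={a@B7, c@B6, d@B4, e@B6, f@B5}
  B8: | IN={a@B1, a@B7, c@B2, c@B6, d@B4, e@B2, e@B6, f@B4, f@B5} | OUT={a@B8, b@B8, c@B2, c@B6, d@B4, e@B2, e@B6, f@B4, f@B5}
  B9: | IN={a@B8, b@B8, c@B2, c@B6, d@B4, e@B2, e@B6, f@B4, f@B5} | OUT={a@B8, b@B9, c@B2, c@B6, d@B4, e@B2, e@B6, f@B4, f@B5}

Merge at B6: IN[B6] = OUT[B5] = {a@B1, c@B2, c@B6, d@B4, e@B2, e@B6, f@B5}
Applying B6's transfer function to that IN value gives OUT[B6] (row B6 above).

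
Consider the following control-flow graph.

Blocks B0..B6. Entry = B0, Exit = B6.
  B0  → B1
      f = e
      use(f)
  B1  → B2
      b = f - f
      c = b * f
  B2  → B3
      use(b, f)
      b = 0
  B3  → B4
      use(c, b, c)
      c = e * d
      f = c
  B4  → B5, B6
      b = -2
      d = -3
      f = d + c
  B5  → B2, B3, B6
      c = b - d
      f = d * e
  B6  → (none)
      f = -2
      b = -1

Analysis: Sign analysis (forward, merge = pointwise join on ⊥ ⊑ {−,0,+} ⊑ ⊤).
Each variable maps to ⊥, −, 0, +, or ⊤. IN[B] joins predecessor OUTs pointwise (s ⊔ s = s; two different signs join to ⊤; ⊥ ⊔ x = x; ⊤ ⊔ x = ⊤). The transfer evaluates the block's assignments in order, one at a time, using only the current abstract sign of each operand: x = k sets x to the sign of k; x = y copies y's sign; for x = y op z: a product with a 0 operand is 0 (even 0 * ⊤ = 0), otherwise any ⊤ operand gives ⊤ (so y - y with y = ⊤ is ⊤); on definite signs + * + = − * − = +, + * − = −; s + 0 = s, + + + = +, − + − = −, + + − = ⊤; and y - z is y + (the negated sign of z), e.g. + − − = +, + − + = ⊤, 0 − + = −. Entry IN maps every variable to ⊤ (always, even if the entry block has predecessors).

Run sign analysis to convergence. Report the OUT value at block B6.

Per-block solution:
  B0:  IN=(all ⊤)  OUT=(all ⊤)
  B1:  IN=(all ⊤)  OUT=(all ⊤)
  B2:  IN=(all ⊤)  OUT={b:0; rest ⊤}
  B3:  IN=(all ⊤)  OUT=(all ⊤)
  B4:  IN=(all ⊤)  OUT={b:-, d:-; rest ⊤}
  B5:  IN={b:-, d:-; rest ⊤}  OUT={b:-, d:-; rest ⊤}
  B6:  IN={b:-, d:-; rest ⊤}  OUT={b:-, d:-, f:-; rest ⊤}

Merge at B6: IN[B6] = OUT[B4] ⊔ OUT[B5] = {a: ⊤, b: -, c: ⊤, d: -, e: ⊤, f: ⊤}
Applying B6's transfer function to that IN value gives OUT[B6] (row B6 above).

Answer: {a: ⊤, b: -, c: ⊤, d: -, e: ⊤, f: -}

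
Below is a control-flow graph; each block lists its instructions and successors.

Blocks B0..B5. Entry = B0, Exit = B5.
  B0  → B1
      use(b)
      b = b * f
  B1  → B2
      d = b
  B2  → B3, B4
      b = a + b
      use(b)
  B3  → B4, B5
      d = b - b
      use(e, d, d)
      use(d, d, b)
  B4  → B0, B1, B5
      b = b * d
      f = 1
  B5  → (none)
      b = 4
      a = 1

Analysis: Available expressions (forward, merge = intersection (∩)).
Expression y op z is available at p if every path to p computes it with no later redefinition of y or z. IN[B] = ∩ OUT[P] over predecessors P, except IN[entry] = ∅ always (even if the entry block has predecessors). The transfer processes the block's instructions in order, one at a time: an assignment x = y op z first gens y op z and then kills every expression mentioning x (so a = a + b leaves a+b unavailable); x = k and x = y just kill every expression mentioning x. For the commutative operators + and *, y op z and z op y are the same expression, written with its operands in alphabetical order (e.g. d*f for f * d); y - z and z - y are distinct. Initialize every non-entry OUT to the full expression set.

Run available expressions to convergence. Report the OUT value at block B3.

Answer: {b-b}

Derivation:
Fixpoint table:
  B0:   IN={}   OUT={}
  B1:   IN={}   OUT={}
  B2:   IN={}   OUT={}
  B3:   IN={}   OUT={b-b}
  B4:   IN={}   OUT={}
  B5:   IN={}   OUT={}

Merge at B3: IN[B3] = OUT[B2] = {}
Applying B3's transfer function to that IN value gives OUT[B3] (row B3 above).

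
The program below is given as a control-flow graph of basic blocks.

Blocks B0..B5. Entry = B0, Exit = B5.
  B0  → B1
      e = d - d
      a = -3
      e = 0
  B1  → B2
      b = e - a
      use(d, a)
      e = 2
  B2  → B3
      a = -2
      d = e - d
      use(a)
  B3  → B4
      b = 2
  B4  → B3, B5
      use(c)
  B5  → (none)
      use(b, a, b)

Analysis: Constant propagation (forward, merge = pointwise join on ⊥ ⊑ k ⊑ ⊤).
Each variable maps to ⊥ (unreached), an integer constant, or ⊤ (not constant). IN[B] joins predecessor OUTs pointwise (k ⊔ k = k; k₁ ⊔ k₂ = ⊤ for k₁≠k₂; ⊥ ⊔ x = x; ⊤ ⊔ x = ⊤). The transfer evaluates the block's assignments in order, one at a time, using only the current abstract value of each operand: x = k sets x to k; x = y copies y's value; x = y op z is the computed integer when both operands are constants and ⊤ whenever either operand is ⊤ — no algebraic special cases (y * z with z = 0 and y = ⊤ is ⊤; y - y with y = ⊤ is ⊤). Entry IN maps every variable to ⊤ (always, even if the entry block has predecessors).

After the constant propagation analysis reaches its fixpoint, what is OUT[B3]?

Converged values:
  B0:   IN=(all ⊤)   OUT={a:-3, e:0; rest ⊤}
  B1:   IN={a:-3, e:0; rest ⊤}   OUT={a:-3, b:3, e:2; rest ⊤}
  B2:   IN={a:-3, b:3, e:2; rest ⊤}   OUT={a:-2, b:3, e:2; rest ⊤}
  B3:   IN={a:-2, e:2; rest ⊤}   OUT={a:-2, b:2, e:2; rest ⊤}
  B4:   IN={a:-2, b:2, e:2; rest ⊤}   OUT={a:-2, b:2, e:2; rest ⊤}
  B5:   IN={a:-2, b:2, e:2; rest ⊤}   OUT={a:-2, b:2, e:2; rest ⊤}

Merge at B3: IN[B3] = OUT[B2] ⊔ OUT[B4] = {a: -2, b: ⊤, c: ⊤, d: ⊤, e: 2, f: ⊤}
Applying B3's transfer function to that IN value gives OUT[B3] (row B3 above).

Answer: {a: -2, b: 2, c: ⊤, d: ⊤, e: 2, f: ⊤}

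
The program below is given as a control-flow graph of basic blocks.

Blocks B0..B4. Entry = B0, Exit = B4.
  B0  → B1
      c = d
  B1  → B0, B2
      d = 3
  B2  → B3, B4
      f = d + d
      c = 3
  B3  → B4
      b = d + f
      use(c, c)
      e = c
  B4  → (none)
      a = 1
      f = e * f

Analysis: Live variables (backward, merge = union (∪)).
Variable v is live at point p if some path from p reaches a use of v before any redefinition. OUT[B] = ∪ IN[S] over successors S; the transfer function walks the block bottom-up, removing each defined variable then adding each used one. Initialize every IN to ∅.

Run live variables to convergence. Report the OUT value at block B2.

Answer: {c, d, e, f}

Derivation:
Converged values:
  B0:   IN={d, e}   OUT={e}
  B1:   IN={e}   OUT={d, e}
  B2:   IN={d, e}   OUT={c, d, e, f}
  B3:   IN={c, d, f}   OUT={e, f}
  B4:   IN={e, f}   OUT={}

Merge at B2: OUT[B2] = IN[B3] ⊔ IN[B4] = {c, d, e, f}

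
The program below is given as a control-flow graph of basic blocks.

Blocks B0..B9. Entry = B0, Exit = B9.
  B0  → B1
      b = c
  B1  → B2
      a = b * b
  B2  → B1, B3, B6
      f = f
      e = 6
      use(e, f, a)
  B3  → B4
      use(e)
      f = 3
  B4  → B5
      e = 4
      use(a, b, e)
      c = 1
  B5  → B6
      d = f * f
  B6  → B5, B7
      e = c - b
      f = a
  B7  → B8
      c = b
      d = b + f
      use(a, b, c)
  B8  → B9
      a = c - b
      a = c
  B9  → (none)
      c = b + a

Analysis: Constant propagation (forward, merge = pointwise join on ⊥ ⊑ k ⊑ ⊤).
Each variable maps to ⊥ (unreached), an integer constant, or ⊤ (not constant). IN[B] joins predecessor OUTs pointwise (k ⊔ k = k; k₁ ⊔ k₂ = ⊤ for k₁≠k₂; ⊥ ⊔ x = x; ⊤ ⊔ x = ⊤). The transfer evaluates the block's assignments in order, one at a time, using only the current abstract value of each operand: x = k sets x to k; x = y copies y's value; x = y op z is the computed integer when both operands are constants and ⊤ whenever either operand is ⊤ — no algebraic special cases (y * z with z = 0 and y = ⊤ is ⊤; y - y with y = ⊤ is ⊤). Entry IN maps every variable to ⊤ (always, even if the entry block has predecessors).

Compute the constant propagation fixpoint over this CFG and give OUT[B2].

Per-block solution:
  B0:  IN=(all ⊤)  OUT=(all ⊤)
  B1:  IN=(all ⊤)  OUT=(all ⊤)
  B2:  IN=(all ⊤)  OUT={e:6; rest ⊤}
  B3:  IN={e:6; rest ⊤}  OUT={e:6, f:3; rest ⊤}
  B4:  IN={e:6, f:3; rest ⊤}  OUT={c:1, e:4, f:3; rest ⊤}
  B5:  IN=(all ⊤)  OUT=(all ⊤)
  B6:  IN=(all ⊤)  OUT=(all ⊤)
  B7:  IN=(all ⊤)  OUT=(all ⊤)
  B8:  IN=(all ⊤)  OUT=(all ⊤)
  B9:  IN=(all ⊤)  OUT=(all ⊤)

Merge at B2: IN[B2] = OUT[B1] = {a: ⊤, b: ⊤, c: ⊤, d: ⊤, e: ⊤, f: ⊤}
Applying B2's transfer function to that IN value gives OUT[B2] (row B2 above).

Answer: {a: ⊤, b: ⊤, c: ⊤, d: ⊤, e: 6, f: ⊤}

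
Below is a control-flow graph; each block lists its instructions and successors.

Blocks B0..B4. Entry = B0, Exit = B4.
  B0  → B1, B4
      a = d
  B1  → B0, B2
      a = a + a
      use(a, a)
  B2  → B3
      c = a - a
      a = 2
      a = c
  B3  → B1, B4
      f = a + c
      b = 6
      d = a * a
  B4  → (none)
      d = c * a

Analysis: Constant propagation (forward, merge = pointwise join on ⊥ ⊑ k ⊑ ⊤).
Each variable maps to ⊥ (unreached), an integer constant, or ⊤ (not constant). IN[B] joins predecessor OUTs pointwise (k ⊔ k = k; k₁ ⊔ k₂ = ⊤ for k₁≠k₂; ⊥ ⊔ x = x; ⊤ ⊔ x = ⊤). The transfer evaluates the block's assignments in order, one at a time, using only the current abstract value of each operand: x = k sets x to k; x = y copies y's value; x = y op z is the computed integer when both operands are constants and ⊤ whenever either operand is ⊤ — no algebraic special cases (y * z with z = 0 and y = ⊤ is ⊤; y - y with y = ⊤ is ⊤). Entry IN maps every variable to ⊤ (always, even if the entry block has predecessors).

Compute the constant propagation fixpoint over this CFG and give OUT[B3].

Answer: {a: ⊤, b: 6, c: ⊤, d: ⊤, e: ⊤, f: ⊤}

Derivation:
Per-block solution:
  B0:  IN=(all ⊤)  OUT=(all ⊤)
  B1:  IN=(all ⊤)  OUT=(all ⊤)
  B2:  IN=(all ⊤)  OUT=(all ⊤)
  B3:  IN=(all ⊤)  OUT={b:6; rest ⊤}
  B4:  IN=(all ⊤)  OUT=(all ⊤)

Merge at B3: IN[B3] = OUT[B2] = {a: ⊤, b: ⊤, c: ⊤, d: ⊤, e: ⊤, f: ⊤}
Applying B3's transfer function to that IN value gives OUT[B3] (row B3 above).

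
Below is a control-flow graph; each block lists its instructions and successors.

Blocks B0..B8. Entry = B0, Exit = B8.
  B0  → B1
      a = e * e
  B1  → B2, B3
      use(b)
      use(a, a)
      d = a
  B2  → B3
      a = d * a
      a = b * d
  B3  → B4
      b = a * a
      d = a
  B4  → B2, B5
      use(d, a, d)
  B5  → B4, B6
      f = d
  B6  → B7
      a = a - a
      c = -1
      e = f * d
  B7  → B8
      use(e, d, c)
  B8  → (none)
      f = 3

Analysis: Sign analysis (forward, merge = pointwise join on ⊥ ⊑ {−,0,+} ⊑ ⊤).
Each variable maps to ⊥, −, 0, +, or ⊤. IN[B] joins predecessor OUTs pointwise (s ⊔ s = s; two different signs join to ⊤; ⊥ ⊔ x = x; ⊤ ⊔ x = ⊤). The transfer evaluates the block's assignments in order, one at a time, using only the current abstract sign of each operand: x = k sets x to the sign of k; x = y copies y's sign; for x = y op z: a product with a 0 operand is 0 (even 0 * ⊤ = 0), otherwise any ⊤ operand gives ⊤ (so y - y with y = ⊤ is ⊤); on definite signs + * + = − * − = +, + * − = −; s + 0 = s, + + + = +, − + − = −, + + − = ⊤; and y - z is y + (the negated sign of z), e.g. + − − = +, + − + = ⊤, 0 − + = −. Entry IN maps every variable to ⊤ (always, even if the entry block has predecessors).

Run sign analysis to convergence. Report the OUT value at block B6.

Per-block solution:
  B0:   IN=(all ⊤)   OUT=(all ⊤)
  B1:   IN=(all ⊤)   OUT=(all ⊤)
  B2:   IN=(all ⊤)   OUT=(all ⊤)
  B3:   IN=(all ⊤)   OUT=(all ⊤)
  B4:   IN=(all ⊤)   OUT=(all ⊤)
  B5:   IN=(all ⊤)   OUT=(all ⊤)
  B6:   IN=(all ⊤)   OUT={c:-; rest ⊤}
  B7:   IN={c:-; rest ⊤}   OUT={c:-; rest ⊤}
  B8:   IN={c:-; rest ⊤}   OUT={c:-, f:+; rest ⊤}

Merge at B6: IN[B6] = OUT[B5] = {a: ⊤, b: ⊤, c: ⊤, d: ⊤, e: ⊤, f: ⊤}
Applying B6's transfer function to that IN value gives OUT[B6] (row B6 above).

Answer: {a: ⊤, b: ⊤, c: -, d: ⊤, e: ⊤, f: ⊤}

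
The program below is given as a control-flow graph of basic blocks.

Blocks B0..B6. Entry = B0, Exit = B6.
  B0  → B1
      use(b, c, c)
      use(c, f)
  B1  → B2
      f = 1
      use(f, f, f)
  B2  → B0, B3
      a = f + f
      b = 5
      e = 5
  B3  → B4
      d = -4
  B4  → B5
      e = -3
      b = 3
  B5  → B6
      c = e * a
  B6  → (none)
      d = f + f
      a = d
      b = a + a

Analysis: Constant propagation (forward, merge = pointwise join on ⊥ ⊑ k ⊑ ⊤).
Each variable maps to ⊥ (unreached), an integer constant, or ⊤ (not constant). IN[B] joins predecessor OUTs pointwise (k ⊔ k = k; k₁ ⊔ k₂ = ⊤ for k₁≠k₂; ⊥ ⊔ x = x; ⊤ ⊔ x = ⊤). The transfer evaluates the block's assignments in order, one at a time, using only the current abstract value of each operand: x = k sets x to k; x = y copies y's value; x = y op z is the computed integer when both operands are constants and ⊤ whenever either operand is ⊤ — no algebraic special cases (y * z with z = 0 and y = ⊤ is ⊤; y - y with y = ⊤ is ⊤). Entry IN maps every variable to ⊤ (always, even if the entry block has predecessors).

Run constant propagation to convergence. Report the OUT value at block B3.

Answer: {a: 2, b: 5, c: ⊤, d: -4, e: 5, f: 1}

Working:
Per-block solution:
  B0:  IN=(all ⊤)  OUT=(all ⊤)
  B1:  IN=(all ⊤)  OUT={f:1; rest ⊤}
  B2:  IN={f:1; rest ⊤}  OUT={a:2, b:5, e:5, f:1; rest ⊤}
  B3:  IN={a:2, b:5, e:5, f:1; rest ⊤}  OUT={a:2, b:5, d:-4, e:5, f:1; rest ⊤}
  B4:  IN={a:2, b:5, d:-4, e:5, f:1; rest ⊤}  OUT={a:2, b:3, d:-4, e:-3, f:1; rest ⊤}
  B5:  IN={a:2, b:3, d:-4, e:-3, f:1; rest ⊤}  OUT={a:2, b:3, c:-6, d:-4, e:-3, f:1; rest ⊤}
  B6:  IN={a:2, b:3, c:-6, d:-4, e:-3, f:1; rest ⊤}  OUT={a:2, b:4, c:-6, d:2, e:-3, f:1; rest ⊤}

Merge at B3: IN[B3] = OUT[B2] = {a: 2, b: 5, c: ⊤, d: ⊤, e: 5, f: 1}
Applying B3's transfer function to that IN value gives OUT[B3] (row B3 above).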